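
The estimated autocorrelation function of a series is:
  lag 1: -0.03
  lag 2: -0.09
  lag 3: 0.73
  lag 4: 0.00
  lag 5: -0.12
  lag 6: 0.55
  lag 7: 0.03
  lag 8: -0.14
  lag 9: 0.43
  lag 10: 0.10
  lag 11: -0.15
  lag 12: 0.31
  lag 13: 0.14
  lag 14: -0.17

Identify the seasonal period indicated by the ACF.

3

The largest autocorrelation is r_3 = 0.73, with weaker echoes at lags 6 (0.55), 9 (0.43) and 12 (0.31); the remaining lags stay at or below 0.14.
The dominant spike at lag 3 indicates a seasonal period of 3.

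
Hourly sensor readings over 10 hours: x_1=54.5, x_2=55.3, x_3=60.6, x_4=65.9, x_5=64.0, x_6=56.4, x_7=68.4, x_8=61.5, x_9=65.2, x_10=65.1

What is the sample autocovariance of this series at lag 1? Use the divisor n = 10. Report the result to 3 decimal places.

Mean x̄ = (54.5 + 55.3 + 60.6 + 65.9 + 64.0 + 56.4 + 68.4 + 61.5 + 65.2 + 65.1)/10 = 61.6900
Σ_{t=1}^{9}(x_t−x̄)(x_{t+1}−x̄) = 20.3569
γ_1 = 20.3569 / 10 = 2.036

2.036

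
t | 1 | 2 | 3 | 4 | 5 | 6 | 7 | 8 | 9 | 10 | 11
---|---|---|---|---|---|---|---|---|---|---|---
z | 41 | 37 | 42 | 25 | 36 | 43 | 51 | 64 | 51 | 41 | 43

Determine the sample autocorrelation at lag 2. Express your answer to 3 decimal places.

0.083

Mean z̄ = (41 + 37 + 42 + 25 + 36 + 43 + 51 + 64 + 51 + 41 + 43)/11 = 43.0909
Numerator Σ_{t=1}^{9}(z_t−z̄)(z_{t+2}−z̄) = 81.9835
Denominator Σ(z_t−z̄)² = 986.9091
r_2 = 81.9835 / 986.9091 = 0.083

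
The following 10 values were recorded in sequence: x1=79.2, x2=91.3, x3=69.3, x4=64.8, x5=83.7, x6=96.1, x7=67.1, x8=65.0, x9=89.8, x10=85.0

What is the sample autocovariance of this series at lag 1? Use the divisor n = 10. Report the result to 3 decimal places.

Mean x̄ = (79.2 + 91.3 + 69.3 + 64.8 + 83.7 + 96.1 + 67.1 + 65.0 + 89.8 + 85.0)/10 = 79.1300
Σ_{t=1}^{9}(x_t−x̄)(x_{t+1}−x̄) = -88.1499
γ_1 = -88.1499 / 10 = -8.815

-8.815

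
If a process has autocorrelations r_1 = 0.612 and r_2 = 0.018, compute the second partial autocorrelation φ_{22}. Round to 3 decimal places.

-0.570

φ_{22} = (r_2 − r_1²) / (1 − r_1²)
r_1² = (0.612)² = 0.374544
Numerator = 0.018 − 0.3745 = -0.3565; denominator = 1 − 0.3745 = 0.6255
φ_{22} = -0.3565 / 0.6255 = -0.570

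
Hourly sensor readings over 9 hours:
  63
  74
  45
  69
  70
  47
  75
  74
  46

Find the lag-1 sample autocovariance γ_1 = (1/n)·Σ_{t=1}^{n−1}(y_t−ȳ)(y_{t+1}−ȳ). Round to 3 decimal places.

Mean ȳ = (63 + 74 + 45 + 69 + 70 + 47 + 75 + 74 + 46)/9 = 62.5556
Σ_{t=1}^{8}(y_t−ȳ)(y_{t+1}−ȳ) = -617.4198
γ_1 = -617.4198 / 9 = -68.602

-68.602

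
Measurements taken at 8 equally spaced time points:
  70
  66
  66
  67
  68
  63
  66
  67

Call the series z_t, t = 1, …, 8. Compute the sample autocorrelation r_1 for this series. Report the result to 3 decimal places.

Mean z̄ = (70 + 66 + 66 + 67 + 68 + 63 + 66 + 67)/8 = 66.6250
Numerator Σ_{t=1}^{7}(z_t−z̄)(z_{t+1}−z̄) = -4.3906
Denominator Σ(z_t−z̄)² = 27.8750
r_1 = -4.3906 / 27.8750 = -0.158

-0.158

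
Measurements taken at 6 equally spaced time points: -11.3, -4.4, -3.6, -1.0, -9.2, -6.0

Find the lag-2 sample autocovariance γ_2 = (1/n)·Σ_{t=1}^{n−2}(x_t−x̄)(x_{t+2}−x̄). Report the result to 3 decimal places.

Mean x̄ = (-11.3 − 4.4 − 3.6 − 1.0 − 9.2 − 6.0)/6 = -5.9167
Σ_{t=1}^{4}(x_t−x̄)(x_{t+2}−x̄) = -13.0306
γ_2 = -13.0306 / 6 = -2.172

-2.172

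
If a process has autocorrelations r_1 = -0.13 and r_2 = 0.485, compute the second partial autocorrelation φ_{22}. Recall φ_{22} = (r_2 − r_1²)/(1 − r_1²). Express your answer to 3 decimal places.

0.476

φ_{22} = (r_2 − r_1²) / (1 − r_1²)
r_1² = (-0.13)² = 0.0169
Numerator = 0.485 − 0.0169 = 0.4681; denominator = 1 − 0.0169 = 0.9831
φ_{22} = 0.4681 / 0.9831 = 0.476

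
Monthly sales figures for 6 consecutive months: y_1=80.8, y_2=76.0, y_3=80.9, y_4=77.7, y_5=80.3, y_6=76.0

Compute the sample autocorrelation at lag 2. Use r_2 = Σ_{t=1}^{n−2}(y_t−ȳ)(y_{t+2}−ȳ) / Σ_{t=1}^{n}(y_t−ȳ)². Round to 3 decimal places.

Mean ȳ = (80.8 + 76.0 + 80.9 + 77.7 + 80.3 + 76.0)/6 = 78.6167
Σ(y_t−ȳ)(y_{t+2}−ȳ) = (4.9853) + (2.3986) + (3.8436) + (2.3986) = 13.6261
Denominator Σ(y_t−ȳ)² = 27.3483
r_2 = 13.6261 / 27.3483 = 0.498

0.498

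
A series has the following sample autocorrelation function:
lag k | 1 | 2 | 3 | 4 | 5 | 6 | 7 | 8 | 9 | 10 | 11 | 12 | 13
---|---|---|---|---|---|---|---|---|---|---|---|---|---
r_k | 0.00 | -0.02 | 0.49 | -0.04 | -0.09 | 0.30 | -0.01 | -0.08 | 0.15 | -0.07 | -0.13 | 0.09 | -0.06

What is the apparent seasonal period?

3

The largest autocorrelation is r_3 = 0.49, with weaker echoes at lags 6 (0.30) and 9 (0.15); the remaining lags stay at or below 0.09.
The dominant spike at lag 3 indicates a seasonal period of 3.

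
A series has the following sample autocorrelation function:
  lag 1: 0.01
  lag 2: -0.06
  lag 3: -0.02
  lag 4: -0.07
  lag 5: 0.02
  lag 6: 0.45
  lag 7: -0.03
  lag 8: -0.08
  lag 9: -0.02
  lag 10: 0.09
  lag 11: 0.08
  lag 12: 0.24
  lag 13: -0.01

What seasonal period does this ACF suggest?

The largest autocorrelation is r_6 = 0.45, with a weaker echo at lag 12 (0.24); the remaining lags stay at or below 0.09.
The dominant spike at lag 6 indicates a seasonal period of 6.

6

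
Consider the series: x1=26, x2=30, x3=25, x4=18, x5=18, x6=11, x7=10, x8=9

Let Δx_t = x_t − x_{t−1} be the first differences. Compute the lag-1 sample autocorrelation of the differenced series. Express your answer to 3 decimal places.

-0.316

First differences Δx: 4, -5, -7, 0, -7, -1, -1
Mean of differences = -2.4286
Numerator Σ(Δx_t−Δx̄)(Δx_{t+1}−Δx̄) = -31.4694
Denominator Σ(Δx_t−Δx̄)² = 99.7143
r_1(Δx) = -31.4694 / 99.7143 = -0.316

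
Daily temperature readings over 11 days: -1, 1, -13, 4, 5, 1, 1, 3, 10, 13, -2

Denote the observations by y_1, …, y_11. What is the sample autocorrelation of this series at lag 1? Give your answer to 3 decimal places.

0.095

Mean ȳ = (-1 + 1 − 13 + 4 + 5 + 1 + 1 + 3 + 10 + 13 − 2)/11 = 2.0000
Numerator Σ_{t=1}^{10}(y_t−ȳ)(y_{t+1}−ȳ) = 43.0000
Denominator Σ(y_t−ȳ)² = 452.0000
r_1 = 43.0000 / 452.0000 = 0.095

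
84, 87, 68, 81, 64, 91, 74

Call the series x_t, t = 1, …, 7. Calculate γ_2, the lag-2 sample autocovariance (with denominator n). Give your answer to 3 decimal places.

30.090

Mean x̄ = (84 + 87 + 68 + 81 + 64 + 91 + 74)/7 = 78.4286
Deviations: 5.5714, 8.5714, -10.4286, 2.5714, -14.4286, 12.5714, -4.4286
Σ_{t=1}^{5}(x_t−x̄)(x_{t+2}−x̄) = 210.6327
γ_2 = 210.6327 / 7 = 30.090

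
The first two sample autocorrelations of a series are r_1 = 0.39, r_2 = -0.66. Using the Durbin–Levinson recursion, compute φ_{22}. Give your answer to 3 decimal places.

-0.958

φ_{22} = (r_2 − r_1²) / (1 − r_1²)
r_1² = (0.39)² = 0.1521
Numerator = -0.66 − 0.1521 = -0.8121; denominator = 1 − 0.1521 = 0.8479
φ_{22} = -0.8121 / 0.8479 = -0.958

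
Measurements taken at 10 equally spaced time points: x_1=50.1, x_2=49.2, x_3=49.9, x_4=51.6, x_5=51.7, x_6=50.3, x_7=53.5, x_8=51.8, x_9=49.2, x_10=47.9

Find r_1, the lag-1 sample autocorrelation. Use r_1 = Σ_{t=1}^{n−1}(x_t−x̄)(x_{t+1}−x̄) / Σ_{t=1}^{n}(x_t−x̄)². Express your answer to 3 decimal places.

0.276

Mean x̄ = (50.1 + 49.2 + 49.9 + 51.6 + 51.7 + 50.3 + 53.5 + 51.8 + 49.2 + 47.9)/10 = 50.5200
Numerator Σ_{t=1}^{9}(x_t−x̄)(x_{t+1}−x̄) = 6.6456
Denominator Σ(x_t−x̄)² = 24.0360
r_1 = 6.6456 / 24.0360 = 0.276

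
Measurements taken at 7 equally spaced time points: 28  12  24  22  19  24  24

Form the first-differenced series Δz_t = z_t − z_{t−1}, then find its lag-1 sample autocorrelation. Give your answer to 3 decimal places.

First differences Δz: -16, 12, -2, -3, 5, 0
Mean of differences = -0.6667
Numerator Σ(Δz_t−Δz̄)(Δz_{t+1}−Δz̄) = -217.4444
Denominator Σ(Δz_t−Δz̄)² = 435.3333
r_1(Δz) = -217.4444 / 435.3333 = -0.499

-0.499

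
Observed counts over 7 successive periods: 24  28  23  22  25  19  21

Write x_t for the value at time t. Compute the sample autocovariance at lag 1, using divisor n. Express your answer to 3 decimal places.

0.385

Mean x̄ = (24 + 28 + 23 + 22 + 25 + 19 + 21)/7 = 23.1429
Deviations: 0.8571, 4.8571, -0.1429, -1.1429, 1.8571, -4.1429, -2.1429
Σ_{t=1}^{6}(x_t−x̄)(x_{t+1}−x̄) = 2.6939
γ_1 = 2.6939 / 7 = 0.385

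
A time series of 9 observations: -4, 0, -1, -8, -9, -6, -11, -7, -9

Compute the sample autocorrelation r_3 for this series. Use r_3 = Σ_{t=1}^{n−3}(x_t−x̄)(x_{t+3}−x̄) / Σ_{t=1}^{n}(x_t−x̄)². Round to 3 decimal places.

-0.085

Mean x̄ = (-4 + 0 − 1 − 8 − 9 − 6 − 11 − 7 − 9)/9 = -6.1111
Σ(x_t−x̄)(x_{t+3}−x̄) = (-3.9877) + (-17.6543) + (0.5679) + (9.2346) + (2.5679) + (-0.3210) = -9.5926
Denominator Σ(x_t−x̄)² = 112.8889
r_3 = -9.5926 / 112.8889 = -0.085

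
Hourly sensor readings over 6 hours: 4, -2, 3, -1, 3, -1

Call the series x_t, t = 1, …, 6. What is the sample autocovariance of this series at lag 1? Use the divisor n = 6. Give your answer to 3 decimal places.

-4.500

Mean x̄ = (4 − 2 + 3 − 1 + 3 − 1)/6 = 1.0000
Σ_{t=1}^{5}(x_t−x̄)(x_{t+1}−x̄) = -27.0000
γ_1 = -27.0000 / 6 = -4.500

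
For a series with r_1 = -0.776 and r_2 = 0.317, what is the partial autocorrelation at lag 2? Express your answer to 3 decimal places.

φ_{22} = (r_2 − r_1²) / (1 − r_1²)
r_1² = (-0.776)² = 0.602176
Numerator = 0.317 − 0.6022 = -0.2852; denominator = 1 − 0.6022 = 0.3978
φ_{22} = -0.2852 / 0.3978 = -0.717

-0.717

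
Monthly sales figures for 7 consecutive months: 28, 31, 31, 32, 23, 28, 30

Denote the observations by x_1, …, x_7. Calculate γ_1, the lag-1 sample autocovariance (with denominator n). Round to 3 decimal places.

Mean x̄ = (28 + 31 + 31 + 32 + 23 + 28 + 30)/7 = 29.0000
Deviations: -1.0000, 2.0000, 2.0000, 3.0000, -6.0000, -1.0000, 1.0000
Σ_{t=1}^{6}(x_t−x̄)(x_{t+1}−x̄) = -5.0000
γ_1 = -5.0000 / 7 = -0.714

-0.714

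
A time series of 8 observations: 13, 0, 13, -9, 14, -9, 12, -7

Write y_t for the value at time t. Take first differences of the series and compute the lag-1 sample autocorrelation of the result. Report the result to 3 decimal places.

First differences Δy: -13, 13, -22, 23, -23, 21, -19
Mean of differences = -2.8571
Numerator Σ(Δy_t−Δȳ)(Δy_{t+1}−Δȳ) = -2345.8776
Denominator Σ(Δy_t−Δȳ)² = 2624.8571
r_1(Δy) = -2345.8776 / 2624.8571 = -0.894

-0.894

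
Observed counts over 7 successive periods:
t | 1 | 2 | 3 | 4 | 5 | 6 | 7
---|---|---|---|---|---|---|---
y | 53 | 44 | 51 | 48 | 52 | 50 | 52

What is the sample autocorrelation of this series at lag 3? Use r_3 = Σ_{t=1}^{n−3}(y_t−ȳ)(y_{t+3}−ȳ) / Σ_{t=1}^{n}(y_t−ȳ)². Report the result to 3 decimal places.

-0.379

Mean ȳ = (53 + 44 + 51 + 48 + 52 + 50 + 52)/7 = 50.0000
Deviations from mean: 3.0000, -6.0000, 1.0000, -2.0000, 2.0000, 0.0000, 2.0000
Σ(y_t−ȳ)(y_{t+3}−ȳ) = (-6.0000) + (-12.0000) + (0.0000) + (-4.0000) = -22.0000
Denominator Σ(y_t−ȳ)² = 58.0000
r_3 = -22.0000 / 58.0000 = -0.379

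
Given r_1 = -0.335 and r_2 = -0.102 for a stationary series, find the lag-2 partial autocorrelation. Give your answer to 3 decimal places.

-0.241

φ_{22} = (r_2 − r_1²) / (1 − r_1²)
r_1² = (-0.335)² = 0.112225
Numerator = -0.102 − 0.1122 = -0.2142; denominator = 1 − 0.1122 = 0.8878
φ_{22} = -0.2142 / 0.8878 = -0.241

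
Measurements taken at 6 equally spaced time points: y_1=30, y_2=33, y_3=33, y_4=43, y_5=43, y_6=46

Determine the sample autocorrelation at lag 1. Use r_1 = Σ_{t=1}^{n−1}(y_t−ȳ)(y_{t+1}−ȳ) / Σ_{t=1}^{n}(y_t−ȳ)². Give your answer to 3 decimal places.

0.461

Mean ȳ = (30 + 33 + 33 + 43 + 43 + 46)/6 = 38.0000
Deviations from mean: -8.0000, -5.0000, -5.0000, 5.0000, 5.0000, 8.0000
Numerator Σ_{t=1}^{5}(y_t−ȳ)(y_{t+1}−ȳ) = 105.0000
Denominator Σ(y_t−ȳ)² = 228.0000
r_1 = 105.0000 / 228.0000 = 0.461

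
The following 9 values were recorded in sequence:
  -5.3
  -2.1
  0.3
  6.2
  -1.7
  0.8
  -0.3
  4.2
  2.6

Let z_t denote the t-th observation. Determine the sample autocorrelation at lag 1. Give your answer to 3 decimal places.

Mean z̄ = (-5.3 − 2.1 + 0.3 + 6.2 − 1.7 + 0.8 − 0.3 + 4.2 + 2.6)/9 = 0.5222
Numerator Σ_{t=1}^{8}(z_t−z̄)(z_{t+1}−z̄) = 5.7428
Denominator Σ(z_t−z̄)² = 96.5956
r_1 = 5.7428 / 96.5956 = 0.059

0.059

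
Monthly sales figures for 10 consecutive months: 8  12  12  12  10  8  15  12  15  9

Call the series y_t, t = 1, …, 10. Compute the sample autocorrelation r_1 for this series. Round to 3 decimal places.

Mean ȳ = (8 + 12 + 12 + 12 + 10 + 8 + 15 + 12 + 15 + 9)/10 = 11.3000
Numerator Σ_{t=1}^{9}(y_t−ȳ)(y_{t+1}−ȳ) = -13.4900
Denominator Σ(y_t−ȳ)² = 58.1000
r_1 = -13.4900 / 58.1000 = -0.232

-0.232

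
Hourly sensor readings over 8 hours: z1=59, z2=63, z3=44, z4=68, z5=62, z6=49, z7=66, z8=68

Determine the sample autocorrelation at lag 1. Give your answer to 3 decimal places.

Mean z̄ = (59 + 63 + 44 + 68 + 62 + 49 + 66 + 68)/8 = 59.8750
Deviations from mean: -0.8750, 3.1250, -15.8750, 8.1250, 2.1250, -10.8750, 6.1250, 8.1250
Σ(z_t−z̄)(z_{t+1}−z̄) = (-2.7344) + (-49.6094) + (-128.9844) + (17.2656) + (-23.1094) + (-66.6094) + (49.7656) = -204.0156
Denominator Σ(z_t−z̄)² = 554.8750
r_1 = -204.0156 / 554.8750 = -0.368

-0.368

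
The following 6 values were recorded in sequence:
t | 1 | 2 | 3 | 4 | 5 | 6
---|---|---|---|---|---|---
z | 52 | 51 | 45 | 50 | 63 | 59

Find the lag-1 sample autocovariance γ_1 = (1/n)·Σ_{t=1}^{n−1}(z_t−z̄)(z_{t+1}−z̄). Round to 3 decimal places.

12.148

Mean z̄ = (52 + 51 + 45 + 50 + 63 + 59)/6 = 53.3333
Deviations: -1.3333, -2.3333, -8.3333, -3.3333, 9.6667, 5.6667
Σ_{t=1}^{5}(z_t−z̄)(z_{t+1}−z̄) = 72.8889
γ_1 = 72.8889 / 6 = 12.148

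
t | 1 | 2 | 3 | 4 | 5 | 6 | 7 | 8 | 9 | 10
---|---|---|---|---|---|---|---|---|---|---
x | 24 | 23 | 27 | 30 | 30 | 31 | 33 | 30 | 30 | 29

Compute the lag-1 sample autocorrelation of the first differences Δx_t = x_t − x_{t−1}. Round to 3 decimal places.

First differences Δx: -1, 4, 3, 0, 1, 2, -3, 0, -1
Mean of differences = 0.5556
Numerator Σ(Δx_t−Δx̄)(Δx_{t+1}−Δx̄) = -0.1975
Denominator Σ(Δx_t−Δx̄)² = 38.2222
r_1(Δx) = -0.1975 / 38.2222 = -0.005

-0.005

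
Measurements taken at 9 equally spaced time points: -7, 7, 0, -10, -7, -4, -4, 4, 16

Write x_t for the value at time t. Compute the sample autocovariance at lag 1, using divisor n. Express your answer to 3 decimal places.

Mean x̄ = (-7 + 7 + 0 − 10 − 7 − 4 − 4 + 4 + 16)/9 = -0.5556
Σ_{t=1}^{8}(x_t−x̄)(x_{t+1}−x̄) = 104.9136
γ_1 = 104.9136 / 9 = 11.657

11.657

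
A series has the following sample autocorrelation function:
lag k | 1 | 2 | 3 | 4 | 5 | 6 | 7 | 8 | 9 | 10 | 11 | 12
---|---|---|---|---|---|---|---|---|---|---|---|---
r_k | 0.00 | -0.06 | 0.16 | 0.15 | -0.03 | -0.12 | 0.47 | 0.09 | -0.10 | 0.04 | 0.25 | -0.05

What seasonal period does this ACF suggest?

The largest autocorrelation is r_7 = 0.47; the remaining lags stay at or below 0.25.
The dominant spike at lag 7 indicates a seasonal period of 7.

7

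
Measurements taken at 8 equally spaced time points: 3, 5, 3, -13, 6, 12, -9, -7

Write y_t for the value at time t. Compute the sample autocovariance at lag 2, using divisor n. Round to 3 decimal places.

-41.500

Mean ȳ = (3 + 5 + 3 − 13 + 6 + 12 − 9 − 7)/8 = 0.0000
Σ_{t=1}^{6}(y_t−ȳ)(y_{t+2}−ȳ) = -332.0000
γ_2 = -332.0000 / 8 = -41.500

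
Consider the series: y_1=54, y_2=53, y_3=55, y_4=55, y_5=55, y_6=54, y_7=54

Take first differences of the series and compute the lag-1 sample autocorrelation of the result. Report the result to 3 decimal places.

First differences Δy: -1, 2, 0, 0, -1, 0
Mean of differences = 0.0000
Numerator Σ(Δy_t−Δȳ)(Δy_{t+1}−Δȳ) = -2.0000
Denominator Σ(Δy_t−Δȳ)² = 6.0000
r_1(Δy) = -2.0000 / 6.0000 = -0.333

-0.333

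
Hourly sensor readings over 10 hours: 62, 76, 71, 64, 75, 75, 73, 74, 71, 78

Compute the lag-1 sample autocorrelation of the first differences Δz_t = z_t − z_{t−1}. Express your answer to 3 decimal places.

-0.311

First differences Δz: 14, -5, -7, 11, 0, -2, 1, -3, 7
Mean of differences = 1.7778
Numerator Σ(Δz_t−Δz̄)(Δz_{t+1}−Δz̄) = -132.2716
Denominator Σ(Δz_t−Δz̄)² = 425.5556
r_1(Δz) = -132.2716 / 425.5556 = -0.311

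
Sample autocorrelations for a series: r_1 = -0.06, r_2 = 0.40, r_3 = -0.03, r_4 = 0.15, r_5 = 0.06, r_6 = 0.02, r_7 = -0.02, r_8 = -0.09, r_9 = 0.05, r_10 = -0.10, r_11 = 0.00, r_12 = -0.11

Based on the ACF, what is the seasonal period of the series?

The largest autocorrelation is r_2 = 0.40, with a weaker echo at lag 4 (0.15); the remaining lags stay at or below 0.06.
The dominant spike at lag 2 indicates a seasonal period of 2.

2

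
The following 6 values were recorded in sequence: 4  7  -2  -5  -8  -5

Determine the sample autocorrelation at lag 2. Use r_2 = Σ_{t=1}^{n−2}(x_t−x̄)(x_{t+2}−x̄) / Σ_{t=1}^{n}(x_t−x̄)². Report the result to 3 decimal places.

-0.100

Mean x̄ = (4 + 7 − 2 − 5 − 8 − 5)/6 = -1.5000
Deviations from mean: 5.5000, 8.5000, -0.5000, -3.5000, -6.5000, -3.5000
Σ(x_t−x̄)(x_{t+2}−x̄) = (-2.7500) + (-29.7500) + (3.2500) + (12.2500) = -17.0000
Denominator Σ(x_t−x̄)² = 169.5000
r_2 = -17.0000 / 169.5000 = -0.100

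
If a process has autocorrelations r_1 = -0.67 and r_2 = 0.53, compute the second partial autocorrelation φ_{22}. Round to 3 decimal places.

φ_{22} = (r_2 − r_1²) / (1 − r_1²)
r_1² = (-0.67)² = 0.4489
Numerator = 0.53 − 0.4489 = 0.0811; denominator = 1 − 0.4489 = 0.5511
φ_{22} = 0.0811 / 0.5511 = 0.147

0.147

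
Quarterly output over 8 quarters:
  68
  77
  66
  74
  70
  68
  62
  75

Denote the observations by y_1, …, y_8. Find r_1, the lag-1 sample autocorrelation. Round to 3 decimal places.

-0.461

Mean ȳ = (68 + 77 + 66 + 74 + 70 + 68 + 62 + 75)/8 = 70.0000
Deviations from mean: -2.0000, 7.0000, -4.0000, 4.0000, 0.0000, -2.0000, -8.0000, 5.0000
Σ(y_t−ȳ)(y_{t+1}−ȳ) = (-14.0000) + (-28.0000) + (-16.0000) + (0.0000) + (0.0000) + (16.0000) + (-40.0000) = -82.0000
Denominator Σ(y_t−ȳ)² = 178.0000
r_1 = -82.0000 / 178.0000 = -0.461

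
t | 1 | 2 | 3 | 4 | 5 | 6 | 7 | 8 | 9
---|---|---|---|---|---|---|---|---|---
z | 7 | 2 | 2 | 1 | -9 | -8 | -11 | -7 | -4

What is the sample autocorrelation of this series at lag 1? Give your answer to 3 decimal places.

Mean z̄ = (7 + 2 + 2 + 1 − 9 − 8 − 11 − 7 − 4)/9 = -3.0000
Numerator Σ_{t=1}^{8}(z_t−z̄)(z_{t+1}−z̄) = 177.0000
Denominator Σ(z_t−z̄)² = 308.0000
r_1 = 177.0000 / 308.0000 = 0.575

0.575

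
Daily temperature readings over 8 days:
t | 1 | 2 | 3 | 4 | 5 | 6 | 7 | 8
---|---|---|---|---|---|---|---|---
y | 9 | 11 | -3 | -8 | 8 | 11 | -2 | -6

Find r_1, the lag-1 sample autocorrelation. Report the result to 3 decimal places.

0.123

Mean ȳ = (9 + 11 − 3 − 8 + 8 + 11 − 2 − 6)/8 = 2.5000
Numerator Σ_{t=1}^{7}(y_t−ȳ)(y_{t+1}−ȳ) = 55.2500
Denominator Σ(y_t−ȳ)² = 450.0000
r_1 = 55.2500 / 450.0000 = 0.123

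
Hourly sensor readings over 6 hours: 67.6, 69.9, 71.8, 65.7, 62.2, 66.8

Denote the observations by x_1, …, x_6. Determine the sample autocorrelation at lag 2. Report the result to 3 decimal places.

Mean x̄ = (67.6 + 69.9 + 71.8 + 65.7 + 62.2 + 66.8)/6 = 67.3333
Deviations from mean: 0.2667, 2.5667, 4.4667, -1.6333, -5.1333, -0.5333
Σ(x_t−x̄)(x_{t+2}−x̄) = (1.1911) + (-4.1922) + (-22.9289) + (0.8711) = -25.0589
Denominator Σ(x_t−x̄)² = 55.9133
r_2 = -25.0589 / 55.9133 = -0.448

-0.448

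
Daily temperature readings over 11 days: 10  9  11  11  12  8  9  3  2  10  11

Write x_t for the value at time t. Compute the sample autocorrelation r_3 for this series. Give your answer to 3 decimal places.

-0.220

Mean x̄ = (10 + 9 + 11 + 11 + 12 + 8 + 9 + 3 + 2 + 10 + 11)/11 = 8.7273
Numerator Σ_{t=1}^{8}(x_t−x̄)(x_{t+3}−x̄) = -23.7686
Denominator Σ(x_t−x̄)² = 108.1818
r_3 = -23.7686 / 108.1818 = -0.220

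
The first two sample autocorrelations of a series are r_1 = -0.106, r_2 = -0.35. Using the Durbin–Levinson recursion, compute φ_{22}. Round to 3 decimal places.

φ_{22} = (r_2 − r_1²) / (1 − r_1²)
r_1² = (-0.106)² = 0.011236
Numerator = -0.35 − 0.0112 = -0.3612; denominator = 1 − 0.0112 = 0.9888
φ_{22} = -0.3612 / 0.9888 = -0.365

-0.365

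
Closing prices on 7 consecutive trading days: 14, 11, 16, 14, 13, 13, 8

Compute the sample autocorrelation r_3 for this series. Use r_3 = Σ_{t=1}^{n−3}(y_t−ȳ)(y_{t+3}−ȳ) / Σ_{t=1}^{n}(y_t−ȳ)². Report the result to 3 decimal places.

Mean ȳ = (14 + 11 + 16 + 14 + 13 + 13 + 8)/7 = 12.7143
Σ(y_t−ȳ)(y_{t+3}−ȳ) = (1.6531) + (-0.4898) + (0.9388) + (-6.0612) = -3.9592
Denominator Σ(y_t−ȳ)² = 39.4286
r_3 = -3.9592 / 39.4286 = -0.100

-0.100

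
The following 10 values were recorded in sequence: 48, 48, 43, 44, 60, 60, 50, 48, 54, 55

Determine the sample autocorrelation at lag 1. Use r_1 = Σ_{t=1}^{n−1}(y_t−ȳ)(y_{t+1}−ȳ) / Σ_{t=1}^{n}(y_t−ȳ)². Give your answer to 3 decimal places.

0.317

Mean ȳ = (48 + 48 + 43 + 44 + 60 + 60 + 50 + 48 + 54 + 55)/10 = 51.0000
Numerator Σ_{t=1}^{9}(y_t−ȳ)(y_{t+1}−ȳ) = 104.0000
Denominator Σ(y_t−ȳ)² = 328.0000
r_1 = 104.0000 / 328.0000 = 0.317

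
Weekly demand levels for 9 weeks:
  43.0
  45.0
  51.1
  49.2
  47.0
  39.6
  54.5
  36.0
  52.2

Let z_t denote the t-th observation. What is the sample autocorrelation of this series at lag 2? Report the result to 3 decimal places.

Mean z̄ = (43.0 + 45.0 + 51.1 + 49.2 + 47.0 + 39.6 + 54.5 + 36.0 + 52.2)/9 = 46.4000
Numerator Σ_{t=1}^{7}(z_t−z̄)(z_{t+2}−z̄) = 86.4400
Denominator Σ(z_t−z̄)² = 297.4600
r_2 = 86.4400 / 297.4600 = 0.291

0.291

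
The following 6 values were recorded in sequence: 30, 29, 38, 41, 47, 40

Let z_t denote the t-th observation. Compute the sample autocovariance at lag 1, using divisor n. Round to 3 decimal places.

19.708

Mean z̄ = (30 + 29 + 38 + 41 + 47 + 40)/6 = 37.5000
Σ_{t=1}^{5}(z_t−z̄)(z_{t+1}−z̄) = 118.2500
γ_1 = 118.2500 / 6 = 19.708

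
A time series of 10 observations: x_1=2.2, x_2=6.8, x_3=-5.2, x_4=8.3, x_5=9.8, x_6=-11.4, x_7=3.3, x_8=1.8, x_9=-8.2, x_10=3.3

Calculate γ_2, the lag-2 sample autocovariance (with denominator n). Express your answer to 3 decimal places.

-11.923

Mean x̄ = (2.2 + 6.8 − 5.2 + 8.3 + 9.8 − 11.4 + 3.3 + 1.8 − 8.2 + 3.3)/10 = 1.0700
Σ_{t=1}^{8}(x_t−x̄)(x_{t+2}−x̄) = -119.2318
γ_2 = -119.2318 / 10 = -11.923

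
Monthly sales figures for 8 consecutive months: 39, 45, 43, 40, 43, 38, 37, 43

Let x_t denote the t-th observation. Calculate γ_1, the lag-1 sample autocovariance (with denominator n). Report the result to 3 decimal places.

-0.750

Mean x̄ = (39 + 45 + 43 + 40 + 43 + 38 + 37 + 43)/8 = 41.0000
Σ_{t=1}^{7}(x_t−x̄)(x_{t+1}−x̄) = -6.0000
γ_1 = -6.0000 / 8 = -0.750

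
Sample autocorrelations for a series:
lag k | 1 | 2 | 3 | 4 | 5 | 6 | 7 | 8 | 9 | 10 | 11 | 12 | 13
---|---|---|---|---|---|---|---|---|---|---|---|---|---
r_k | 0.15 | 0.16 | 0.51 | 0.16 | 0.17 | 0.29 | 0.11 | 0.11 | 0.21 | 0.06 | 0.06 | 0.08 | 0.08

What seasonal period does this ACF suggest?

3

The largest autocorrelation is r_3 = 0.51, with weaker echoes at lags 6 (0.29) and 9 (0.21); the remaining lags stay at or below 0.17.
The dominant spike at lag 3 indicates a seasonal period of 3.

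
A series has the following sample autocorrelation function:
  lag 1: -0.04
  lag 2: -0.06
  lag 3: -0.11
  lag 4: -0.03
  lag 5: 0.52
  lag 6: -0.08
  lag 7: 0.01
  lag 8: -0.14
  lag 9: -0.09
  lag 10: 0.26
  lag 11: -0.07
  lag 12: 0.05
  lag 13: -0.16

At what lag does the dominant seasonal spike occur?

5

The largest autocorrelation is r_5 = 0.52, with a weaker echo at lag 10 (0.26); the remaining lags stay at or below 0.05.
The dominant spike at lag 5 indicates a seasonal period of 5.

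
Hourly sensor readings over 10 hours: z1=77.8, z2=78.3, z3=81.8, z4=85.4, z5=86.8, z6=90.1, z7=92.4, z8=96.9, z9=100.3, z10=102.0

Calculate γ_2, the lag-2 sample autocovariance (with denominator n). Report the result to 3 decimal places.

Mean z̄ = (77.8 + 78.3 + 81.8 + 85.4 + 86.8 + 90.1 + 92.4 + 96.9 + 100.3 + 102.0)/10 = 89.1800
Σ_{t=1}^{8}(z_t−z̄)(z_{t+2}−z̄) = 273.4132
γ_2 = 273.4132 / 10 = 27.341

27.341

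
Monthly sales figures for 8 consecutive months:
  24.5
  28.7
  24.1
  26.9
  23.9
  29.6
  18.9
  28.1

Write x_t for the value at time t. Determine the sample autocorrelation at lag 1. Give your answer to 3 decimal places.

Mean x̄ = (24.5 + 28.7 + 24.1 + 26.9 + 23.9 + 29.6 + 18.9 + 28.1)/8 = 25.5875
Numerator Σ_{t=1}^{7}(x_t−x̄)(x_{t+1}−x̄) = -62.5889
Denominator Σ(x_t−x̄)² = 84.7888
r_1 = -62.5889 / 84.7888 = -0.738

-0.738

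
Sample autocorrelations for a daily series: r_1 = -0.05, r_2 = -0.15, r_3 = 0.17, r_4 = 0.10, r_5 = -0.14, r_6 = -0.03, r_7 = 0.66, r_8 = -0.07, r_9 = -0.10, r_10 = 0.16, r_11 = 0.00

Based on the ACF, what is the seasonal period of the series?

The largest autocorrelation is r_7 = 0.66; the remaining lags stay at or below 0.17.
The dominant spike at lag 7 indicates a seasonal period of 7.

7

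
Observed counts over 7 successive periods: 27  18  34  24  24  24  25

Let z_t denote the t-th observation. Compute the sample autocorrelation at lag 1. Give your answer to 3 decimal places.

-0.613

Mean z̄ = (27 + 18 + 34 + 24 + 24 + 24 + 25)/7 = 25.1429
Numerator Σ_{t=1}^{6}(z_t−z̄)(z_{t+1}−z̄) = -83.8776
Denominator Σ(z_t−z̄)² = 136.8571
r_1 = -83.8776 / 136.8571 = -0.613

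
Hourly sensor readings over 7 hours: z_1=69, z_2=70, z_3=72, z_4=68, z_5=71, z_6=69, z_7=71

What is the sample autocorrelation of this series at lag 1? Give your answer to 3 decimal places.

Mean z̄ = (69 + 70 + 72 + 68 + 71 + 69 + 71)/7 = 70.0000
Deviations from mean: -1.0000, 0.0000, 2.0000, -2.0000, 1.0000, -1.0000, 1.0000
Σ(z_t−z̄)(z_{t+1}−z̄) = (0.0000) + (0.0000) + (-4.0000) + (-2.0000) + (-1.0000) + (-1.0000) = -8.0000
Denominator Σ(z_t−z̄)² = 12.0000
r_1 = -8.0000 / 12.0000 = -0.667

-0.667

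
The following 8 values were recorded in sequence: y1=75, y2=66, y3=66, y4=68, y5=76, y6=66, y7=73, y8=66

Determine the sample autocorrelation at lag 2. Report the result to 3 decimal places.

Mean ȳ = (75 + 66 + 66 + 68 + 76 + 66 + 73 + 66)/8 = 69.5000
Deviations from mean: 5.5000, -3.5000, -3.5000, -1.5000, 6.5000, -3.5000, 3.5000, -3.5000
Numerator Σ_{t=1}^{6}(y_t−ȳ)(y_{t+2}−ȳ) = 3.5000
Denominator Σ(y_t−ȳ)² = 136.0000
r_2 = 3.5000 / 136.0000 = 0.026

0.026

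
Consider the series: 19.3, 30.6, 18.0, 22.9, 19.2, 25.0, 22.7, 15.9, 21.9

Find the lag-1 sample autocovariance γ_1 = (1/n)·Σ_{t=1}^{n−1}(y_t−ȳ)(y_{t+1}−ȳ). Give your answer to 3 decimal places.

-8.188

Mean ȳ = (19.3 + 30.6 + 18.0 + 22.9 + 19.2 + 25.0 + 22.7 + 15.9 + 21.9)/9 = 21.7222
Σ_{t=1}^{8}(y_t−ȳ)(y_{t+1}−ȳ) = -73.6938
γ_1 = -73.6938 / 9 = -8.188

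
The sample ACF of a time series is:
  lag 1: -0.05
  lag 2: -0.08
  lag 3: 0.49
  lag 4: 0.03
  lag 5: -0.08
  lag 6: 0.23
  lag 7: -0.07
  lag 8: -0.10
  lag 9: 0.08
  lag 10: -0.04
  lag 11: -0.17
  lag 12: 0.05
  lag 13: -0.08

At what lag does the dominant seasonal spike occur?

3

The largest autocorrelation is r_3 = 0.49, with a weaker echo at lag 6 (0.23); the remaining lags stay at or below 0.08.
The dominant spike at lag 3 indicates a seasonal period of 3.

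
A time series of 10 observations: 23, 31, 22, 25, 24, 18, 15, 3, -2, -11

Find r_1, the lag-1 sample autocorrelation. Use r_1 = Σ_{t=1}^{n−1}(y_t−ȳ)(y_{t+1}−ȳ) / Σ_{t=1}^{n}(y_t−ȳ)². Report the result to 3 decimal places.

0.645

Mean ȳ = (23 + 31 + 22 + 25 + 24 + 18 + 15 + 3 − 2 − 11)/10 = 14.8000
Numerator Σ_{t=1}^{9}(y_t−ȳ)(y_{t+1}−ȳ) = 1076.1600
Denominator Σ(y_t−ȳ)² = 1667.6000
r_1 = 1076.1600 / 1667.6000 = 0.645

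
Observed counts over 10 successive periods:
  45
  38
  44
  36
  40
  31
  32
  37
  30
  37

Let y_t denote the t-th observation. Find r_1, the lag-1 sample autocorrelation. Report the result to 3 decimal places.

Mean ȳ = (45 + 38 + 44 + 36 + 40 + 31 + 32 + 37 + 30 + 37)/10 = 37.0000
Numerator Σ_{t=1}^{9}(y_t−ȳ)(y_{t+1}−ȳ) = 17.0000
Denominator Σ(y_t−ȳ)² = 234.0000
r_1 = 17.0000 / 234.0000 = 0.073

0.073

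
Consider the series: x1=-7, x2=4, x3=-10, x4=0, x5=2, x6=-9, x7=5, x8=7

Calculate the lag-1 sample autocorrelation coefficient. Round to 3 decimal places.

-0.332

Mean x̄ = (-7 + 4 − 10 + 0 + 2 − 9 + 5 + 7)/8 = -1.0000
Deviations from mean: -6.0000, 5.0000, -9.0000, 1.0000, 3.0000, -8.0000, 6.0000, 8.0000
Σ(x_t−x̄)(x_{t+1}−x̄) = (-30.0000) + (-45.0000) + (-9.0000) + (3.0000) + (-24.0000) + (-48.0000) + (48.0000) = -105.0000
Denominator Σ(x_t−x̄)² = 316.0000
r_1 = -105.0000 / 316.0000 = -0.332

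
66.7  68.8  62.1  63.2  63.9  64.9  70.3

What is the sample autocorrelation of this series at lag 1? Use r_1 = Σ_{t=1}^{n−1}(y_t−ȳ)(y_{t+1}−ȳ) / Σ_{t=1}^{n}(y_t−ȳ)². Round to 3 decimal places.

Mean ȳ = (66.7 + 68.8 + 62.1 + 63.2 + 63.9 + 64.9 + 70.3)/7 = 65.7000
Numerator Σ_{t=1}^{6}(y_t−ȳ)(y_{t+1}−ȳ) = 3.2000
Denominator Σ(y_t−ȳ)² = 54.8600
r_1 = 3.2000 / 54.8600 = 0.058

0.058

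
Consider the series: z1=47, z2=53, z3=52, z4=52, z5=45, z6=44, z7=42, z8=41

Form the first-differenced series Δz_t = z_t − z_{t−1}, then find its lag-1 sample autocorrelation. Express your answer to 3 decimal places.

-0.059

First differences Δz: 6, -1, 0, -7, -1, -2, -1
Mean of differences = -0.8571
Numerator Σ(Δz_t−Δz̄)(Δz_{t+1}−Δz̄) = -5.1633
Denominator Σ(Δz_t−Δz̄)² = 86.8571
r_1(Δz) = -5.1633 / 86.8571 = -0.059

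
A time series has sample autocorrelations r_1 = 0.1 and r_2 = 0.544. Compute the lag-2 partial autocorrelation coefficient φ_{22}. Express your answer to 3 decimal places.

0.539

φ_{22} = (r_2 − r_1²) / (1 − r_1²)
r_1² = (0.1)² = 0.01
Numerator = 0.544 − 0.0100 = 0.5340; denominator = 1 − 0.0100 = 0.9900
φ_{22} = 0.5340 / 0.9900 = 0.539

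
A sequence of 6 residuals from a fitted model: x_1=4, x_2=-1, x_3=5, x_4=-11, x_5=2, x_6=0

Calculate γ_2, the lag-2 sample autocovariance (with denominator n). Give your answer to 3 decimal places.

Mean x̄ = (4 − 1 + 5 − 11 + 2 + 0)/6 = -0.1667
Σ_{t=1}^{4}(x_t−x̄)(x_{t+2}−x̄) = 39.9444
γ_2 = 39.9444 / 6 = 6.657

6.657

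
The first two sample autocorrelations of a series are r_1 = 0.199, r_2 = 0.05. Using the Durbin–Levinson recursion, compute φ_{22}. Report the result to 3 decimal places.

φ_{22} = (r_2 − r_1²) / (1 − r_1²)
r_1² = (0.199)² = 0.039601
Numerator = 0.05 − 0.0396 = 0.0104; denominator = 1 − 0.0396 = 0.9604
φ_{22} = 0.0104 / 0.9604 = 0.011

0.011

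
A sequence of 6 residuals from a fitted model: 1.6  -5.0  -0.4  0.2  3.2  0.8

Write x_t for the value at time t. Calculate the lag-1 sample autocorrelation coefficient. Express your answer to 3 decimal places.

Mean x̄ = (1.6 − 5.0 − 0.4 + 0.2 + 3.2 + 0.8)/6 = 0.0667
Deviations from mean: 1.5333, -5.0667, -0.4667, 0.1333, 3.1333, 0.7333
Σ(x_t−x̄)(x_{t+1}−x̄) = (-7.7689) + (2.3644) + (-0.0622) + (0.4178) + (2.2978) = -2.7511
Denominator Σ(x_t−x̄)² = 38.6133
r_1 = -2.7511 / 38.6133 = -0.071

-0.071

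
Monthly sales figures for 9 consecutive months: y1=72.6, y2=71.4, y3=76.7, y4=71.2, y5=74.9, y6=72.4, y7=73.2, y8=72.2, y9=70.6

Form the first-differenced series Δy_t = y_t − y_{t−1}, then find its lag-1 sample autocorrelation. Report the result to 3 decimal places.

-0.793

First differences Δy: -1.2, 5.3, -5.5, 3.7, -2.5, 0.8, -1.0, -1.6
Mean of differences = -0.2500
Numerator Σ(Δy_t−Δȳ)(Δy_{t+1}−Δȳ) = -66.1725
Denominator Σ(Δy_t−Δȳ)² = 83.4200
r_1(Δy) = -66.1725 / 83.4200 = -0.793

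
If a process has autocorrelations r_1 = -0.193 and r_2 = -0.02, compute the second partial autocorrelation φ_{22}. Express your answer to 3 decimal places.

φ_{22} = (r_2 − r_1²) / (1 − r_1²)
r_1² = (-0.193)² = 0.037249
Numerator = -0.02 − 0.0372 = -0.0572; denominator = 1 − 0.0372 = 0.9628
φ_{22} = -0.0572 / 0.9628 = -0.059

-0.059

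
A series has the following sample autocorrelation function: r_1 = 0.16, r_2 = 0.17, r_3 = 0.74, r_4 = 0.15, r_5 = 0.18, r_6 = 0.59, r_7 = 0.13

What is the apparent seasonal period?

The largest autocorrelation is r_3 = 0.74, with a weaker echo at lag 6 (0.59); the remaining lags stay at or below 0.18.
The dominant spike at lag 3 indicates a seasonal period of 3.

3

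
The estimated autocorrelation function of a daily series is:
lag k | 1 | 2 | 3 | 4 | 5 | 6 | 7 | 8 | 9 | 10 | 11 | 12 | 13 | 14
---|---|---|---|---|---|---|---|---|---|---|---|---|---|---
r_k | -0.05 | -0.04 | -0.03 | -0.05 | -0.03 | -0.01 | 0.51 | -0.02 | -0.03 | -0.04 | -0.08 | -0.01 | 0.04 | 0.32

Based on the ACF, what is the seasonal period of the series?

7

The largest autocorrelation is r_7 = 0.51, with a weaker echo at lag 14 (0.32); the remaining lags stay at or below 0.04.
The dominant spike at lag 7 indicates a seasonal period of 7.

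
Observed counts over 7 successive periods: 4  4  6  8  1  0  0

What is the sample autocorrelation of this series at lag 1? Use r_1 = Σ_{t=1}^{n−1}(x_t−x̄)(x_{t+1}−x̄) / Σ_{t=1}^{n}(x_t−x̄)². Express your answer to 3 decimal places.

0.397

Mean x̄ = (4 + 4 + 6 + 8 + 1 + 0 + 0)/7 = 3.2857
Deviations from mean: 0.7143, 0.7143, 2.7143, 4.7143, -2.2857, -3.2857, -3.2857
Numerator Σ_{t=1}^{6}(x_t−x̄)(x_{t+1}−x̄) = 22.7755
Denominator Σ(x_t−x̄)² = 57.4286
r_1 = 22.7755 / 57.4286 = 0.397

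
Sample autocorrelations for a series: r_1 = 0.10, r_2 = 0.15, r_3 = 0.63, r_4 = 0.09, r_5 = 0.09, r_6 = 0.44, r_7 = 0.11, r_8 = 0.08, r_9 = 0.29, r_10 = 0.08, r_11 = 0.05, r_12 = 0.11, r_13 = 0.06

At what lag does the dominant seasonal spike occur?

The largest autocorrelation is r_3 = 0.63, with weaker echoes at lags 6 (0.44) and 9 (0.29); the remaining lags stay at or below 0.15.
The dominant spike at lag 3 indicates a seasonal period of 3.

3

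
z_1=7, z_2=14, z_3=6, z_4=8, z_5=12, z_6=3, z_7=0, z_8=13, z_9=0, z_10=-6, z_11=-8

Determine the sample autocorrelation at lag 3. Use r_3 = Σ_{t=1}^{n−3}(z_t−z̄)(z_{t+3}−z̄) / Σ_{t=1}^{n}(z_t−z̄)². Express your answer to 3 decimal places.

0.135

Mean z̄ = (7 + 14 + 6 + 8 + 12 + 3 + 0 + 13 + 0 − 6 − 8)/11 = 4.4545
Numerator Σ_{t=1}^{8}(z_t−z̄)(z_{t+3}−z̄) = 74.1074
Denominator Σ(z_t−z̄)² = 548.7273
r_3 = 74.1074 / 548.7273 = 0.135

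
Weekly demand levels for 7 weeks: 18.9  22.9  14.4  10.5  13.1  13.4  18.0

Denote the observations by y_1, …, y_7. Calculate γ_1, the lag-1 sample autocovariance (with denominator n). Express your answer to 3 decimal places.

5.057

Mean ȳ = (18.9 + 22.9 + 14.4 + 10.5 + 13.1 + 13.4 + 18.0)/7 = 15.8857
Deviations: 3.0143, 7.0143, -1.4857, -5.3857, -2.7857, -2.4857, 2.1143
Σ_{t=1}^{6}(y_t−ȳ)(y_{t+1}−ȳ) = 35.3955
γ_1 = 35.3955 / 7 = 5.057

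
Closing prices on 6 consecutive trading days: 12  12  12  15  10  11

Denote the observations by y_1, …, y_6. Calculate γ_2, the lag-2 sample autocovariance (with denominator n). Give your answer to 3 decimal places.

Mean ȳ = (12 + 12 + 12 + 15 + 10 + 11)/6 = 12.0000
Σ_{t=1}^{4}(y_t−ȳ)(y_{t+2}−ȳ) = -3.0000
γ_2 = -3.0000 / 6 = -0.500

-0.500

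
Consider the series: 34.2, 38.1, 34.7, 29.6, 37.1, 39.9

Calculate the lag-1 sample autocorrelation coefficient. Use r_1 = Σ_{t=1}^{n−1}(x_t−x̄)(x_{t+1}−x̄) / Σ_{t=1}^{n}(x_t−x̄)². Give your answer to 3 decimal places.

Mean x̄ = (34.2 + 38.1 + 34.7 + 29.6 + 37.1 + 39.9)/6 = 35.6000
Deviations from mean: -1.4000, 2.5000, -0.9000, -6.0000, 1.5000, 4.3000
Numerator Σ_{t=1}^{5}(x_t−x̄)(x_{t+1}−x̄) = -2.9000
Denominator Σ(x_t−x̄)² = 65.7600
r_1 = -2.9000 / 65.7600 = -0.044

-0.044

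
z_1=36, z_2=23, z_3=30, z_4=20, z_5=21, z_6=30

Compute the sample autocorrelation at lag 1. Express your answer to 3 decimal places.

Mean z̄ = (36 + 23 + 30 + 20 + 21 + 30)/6 = 26.6667
Deviations from mean: 9.3333, -3.6667, 3.3333, -6.6667, -5.6667, 3.3333
Σ(z_t−z̄)(z_{t+1}−z̄) = (-34.2222) + (-12.2222) + (-22.2222) + (37.7778) + (-18.8889) = -49.7778
Denominator Σ(z_t−z̄)² = 199.3333
r_1 = -49.7778 / 199.3333 = -0.250

-0.250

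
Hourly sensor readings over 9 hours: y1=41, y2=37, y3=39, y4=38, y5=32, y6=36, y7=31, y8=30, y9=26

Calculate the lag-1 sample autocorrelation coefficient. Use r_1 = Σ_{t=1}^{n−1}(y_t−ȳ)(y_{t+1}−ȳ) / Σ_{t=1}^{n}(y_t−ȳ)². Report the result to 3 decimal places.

0.410

Mean ȳ = (41 + 37 + 39 + 38 + 32 + 36 + 31 + 30 + 26)/9 = 34.4444
Numerator Σ_{t=1}^{8}(y_t−ȳ)(y_{t+1}−ȳ) = 79.5802
Denominator Σ(y_t−ȳ)² = 194.2222
r_1 = 79.5802 / 194.2222 = 0.410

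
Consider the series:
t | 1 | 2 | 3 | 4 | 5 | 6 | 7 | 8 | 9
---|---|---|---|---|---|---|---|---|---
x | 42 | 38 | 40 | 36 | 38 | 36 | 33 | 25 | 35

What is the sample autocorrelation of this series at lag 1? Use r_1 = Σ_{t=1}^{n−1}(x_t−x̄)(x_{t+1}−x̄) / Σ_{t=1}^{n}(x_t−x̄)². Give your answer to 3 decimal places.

Mean x̄ = (42 + 38 + 40 + 36 + 38 + 36 + 33 + 25 + 35)/9 = 35.8889
Numerator Σ_{t=1}^{8}(x_t−x̄)(x_{t+1}−x̄) = 63.3210
Denominator Σ(x_t−x̄)² = 190.8889
r_1 = 63.3210 / 190.8889 = 0.332

0.332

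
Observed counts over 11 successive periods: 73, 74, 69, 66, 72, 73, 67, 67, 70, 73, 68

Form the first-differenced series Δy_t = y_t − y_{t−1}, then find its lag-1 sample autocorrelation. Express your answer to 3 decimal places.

First differences Δy: 1, -5, -3, 6, 1, -6, 0, 3, 3, -5
Mean of differences = -0.5000
Numerator Σ(Δy_t−Δȳ)(Δy_{t+1}−Δȳ) = -14.7500
Denominator Σ(Δy_t−Δȳ)² = 148.5000
r_1(Δy) = -14.7500 / 148.5000 = -0.099

-0.099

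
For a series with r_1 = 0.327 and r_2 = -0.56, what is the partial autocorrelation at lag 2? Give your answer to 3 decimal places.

φ_{22} = (r_2 − r_1²) / (1 − r_1²)
r_1² = (0.327)² = 0.106929
Numerator = -0.56 − 0.1069 = -0.6669; denominator = 1 − 0.1069 = 0.8931
φ_{22} = -0.6669 / 0.8931 = -0.747

-0.747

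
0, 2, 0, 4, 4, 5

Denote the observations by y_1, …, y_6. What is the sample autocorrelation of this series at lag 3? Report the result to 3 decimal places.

Mean ȳ = (0 + 2 + 0 + 4 + 4 + 5)/6 = 2.5000
Σ(y_t−ȳ)(y_{t+3}−ȳ) = (-3.7500) + (-0.7500) + (-6.2500) = -10.7500
Denominator Σ(y_t−ȳ)² = 23.5000
r_3 = -10.7500 / 23.5000 = -0.457

-0.457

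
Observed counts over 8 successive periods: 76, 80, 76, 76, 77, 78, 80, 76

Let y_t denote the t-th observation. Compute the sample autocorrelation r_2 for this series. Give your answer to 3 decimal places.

Mean ȳ = (76 + 80 + 76 + 76 + 77 + 78 + 80 + 76)/8 = 77.3750
Deviations from mean: -1.3750, 2.6250, -1.3750, -1.3750, -0.3750, 0.6250, 2.6250, -1.3750
Σ(y_t−ȳ)(y_{t+2}−ȳ) = (1.8906) + (-3.6094) + (0.5156) + (-0.8594) + (-0.9844) + (-0.8594) = -3.9063
Denominator Σ(y_t−ȳ)² = 21.8750
r_2 = -3.9063 / 21.8750 = -0.179

-0.179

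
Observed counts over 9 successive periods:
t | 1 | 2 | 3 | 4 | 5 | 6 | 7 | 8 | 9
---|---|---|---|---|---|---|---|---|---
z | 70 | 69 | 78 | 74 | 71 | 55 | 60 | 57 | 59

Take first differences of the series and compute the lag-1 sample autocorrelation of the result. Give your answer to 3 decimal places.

-0.271

First differences Δz: -1, 9, -4, -3, -16, 5, -3, 2
Mean of differences = -1.3750
Numerator Σ(Δz_t−Δz̄)(Δz_{t+1}−Δz̄) = -104.3906
Denominator Σ(Δz_t−Δz̄)² = 385.8750
r_1(Δz) = -104.3906 / 385.8750 = -0.271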